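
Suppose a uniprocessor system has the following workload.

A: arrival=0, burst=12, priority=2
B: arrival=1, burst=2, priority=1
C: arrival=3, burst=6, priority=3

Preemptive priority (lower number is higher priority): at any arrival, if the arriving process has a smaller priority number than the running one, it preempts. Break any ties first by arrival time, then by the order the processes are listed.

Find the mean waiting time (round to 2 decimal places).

Timeline: | A 0-1 | B 1-3 | A 3-14 | C 14-20 |
Completion: A=14  B=3  C=20
Turnaround (C−A): A=14  B=2  C=17
Waiting times: A=2, B=0, C=11
Average waiting = (2+0+11) / 3 = 13/3 = 4.33

4.33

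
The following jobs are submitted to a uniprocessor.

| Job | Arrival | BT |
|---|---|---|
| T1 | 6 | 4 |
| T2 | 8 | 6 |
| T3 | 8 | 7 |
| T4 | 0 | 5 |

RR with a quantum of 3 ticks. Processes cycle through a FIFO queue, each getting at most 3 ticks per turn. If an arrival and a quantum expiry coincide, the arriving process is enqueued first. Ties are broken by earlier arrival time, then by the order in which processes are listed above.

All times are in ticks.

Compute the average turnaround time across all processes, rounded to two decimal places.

Schedule: | T4 0-5 | idle 5-6 | T1 6-9 | T2 9-12 | T3 12-15 | T1 15-16 | T2 16-19 | T3 19-23 |
Completion: T1=16  T2=19  T3=23  T4=5
Turnaround times: T1=10, T2=11, T3=15, T4=5
Average turnaround = (10+11+15+5) / 4 = 41/4 = 10.25

10.25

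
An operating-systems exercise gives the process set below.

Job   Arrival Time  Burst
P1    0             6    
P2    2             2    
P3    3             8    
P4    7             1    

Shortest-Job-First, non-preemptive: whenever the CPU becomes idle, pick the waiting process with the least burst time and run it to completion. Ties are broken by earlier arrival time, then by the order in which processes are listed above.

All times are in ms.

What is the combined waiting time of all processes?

11

Gantt: | P1 0-6 | P2 6-8 | P4 8-9 | P3 9-17 |
Completion: P1=6  P2=8  P3=17  P4=9
Waiting = turnaround − burst: P1=0, P2=4, P3=6, P4=1
Total waiting = 0 + 4 + 6 + 1 = 11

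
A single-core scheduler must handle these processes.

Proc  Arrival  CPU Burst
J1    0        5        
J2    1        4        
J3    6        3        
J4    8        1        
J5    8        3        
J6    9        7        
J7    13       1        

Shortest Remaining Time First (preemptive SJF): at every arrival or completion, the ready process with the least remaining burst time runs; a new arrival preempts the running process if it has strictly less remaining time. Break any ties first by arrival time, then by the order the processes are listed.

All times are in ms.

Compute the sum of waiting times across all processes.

Timeline: | J1 0-5 | J2 5-9 | J4 9-10 | J3 10-13 | J7 13-14 | J5 14-17 | J6 17-24 |
Completion: J1=5  J2=9  J3=13  J4=10  J5=17  J6=24  J7=14
Turnaround (C−A): J1=5  J2=8  J3=7  J4=2  J5=9  J6=15  J7=1
Waiting = turnaround − burst: J1=0, J2=4, J3=4, J4=1, J5=6, J6=8, J7=0
Total waiting = 0 + 4 + 4 + 1 + 6 + 8 + 0 = 23

23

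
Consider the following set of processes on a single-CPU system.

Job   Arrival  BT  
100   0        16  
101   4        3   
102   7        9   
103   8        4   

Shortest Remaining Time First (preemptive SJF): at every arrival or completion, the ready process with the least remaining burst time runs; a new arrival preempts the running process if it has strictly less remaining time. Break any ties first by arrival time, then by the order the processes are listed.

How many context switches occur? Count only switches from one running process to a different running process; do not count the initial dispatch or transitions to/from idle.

5

Gantt: | 100 0-4 | 101 4-7 | 102 7-8 | 103 8-12 | 102 12-20 | 100 20-32 |
Completion: 100=32  101=7  102=20  103=12
Turnaround (C−A): 100=32  101=3  102=13  103=4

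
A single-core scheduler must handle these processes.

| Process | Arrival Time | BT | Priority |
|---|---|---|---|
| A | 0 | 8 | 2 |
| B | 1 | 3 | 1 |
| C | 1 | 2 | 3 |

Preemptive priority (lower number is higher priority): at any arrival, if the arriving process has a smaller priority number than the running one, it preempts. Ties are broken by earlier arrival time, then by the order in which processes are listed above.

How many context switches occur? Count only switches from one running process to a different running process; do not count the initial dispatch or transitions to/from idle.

3

Schedule: | A 0-1 | B 1-4 | A 4-11 | C 11-13 |
Completion: A=11  B=4  C=13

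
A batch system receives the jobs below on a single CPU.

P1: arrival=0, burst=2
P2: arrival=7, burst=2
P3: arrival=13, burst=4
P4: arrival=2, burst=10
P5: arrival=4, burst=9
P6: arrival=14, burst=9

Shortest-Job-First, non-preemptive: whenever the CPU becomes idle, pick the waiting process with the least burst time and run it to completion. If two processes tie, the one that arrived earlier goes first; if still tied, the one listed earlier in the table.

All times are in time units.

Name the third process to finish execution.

P2

Timeline: | P1 0-2 | P4 2-12 | P2 12-14 | P3 14-18 | P5 18-27 | P6 27-36 |
Completion: P1=2  P2=14  P3=18  P4=12  P5=27  P6=36
Turnaround (C−A): P1=2  P2=7  P3=5  P4=10  P5=23  P6=22
Finish order: P1 → P4 → P2 → P3 → P5 → P6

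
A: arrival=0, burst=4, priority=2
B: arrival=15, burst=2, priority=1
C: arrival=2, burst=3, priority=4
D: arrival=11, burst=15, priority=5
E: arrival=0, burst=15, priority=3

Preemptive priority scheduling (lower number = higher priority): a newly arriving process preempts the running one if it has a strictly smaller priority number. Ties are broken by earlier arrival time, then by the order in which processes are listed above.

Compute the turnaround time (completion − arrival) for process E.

Gantt: | A 0-4 | E 4-15 | B 15-17 | E 17-21 | C 21-24 | D 24-39 |
Completion: A=4  B=17  C=24  D=39  E=21
Turnaround(E) = completion − arrival = 21 − 0 = 21

21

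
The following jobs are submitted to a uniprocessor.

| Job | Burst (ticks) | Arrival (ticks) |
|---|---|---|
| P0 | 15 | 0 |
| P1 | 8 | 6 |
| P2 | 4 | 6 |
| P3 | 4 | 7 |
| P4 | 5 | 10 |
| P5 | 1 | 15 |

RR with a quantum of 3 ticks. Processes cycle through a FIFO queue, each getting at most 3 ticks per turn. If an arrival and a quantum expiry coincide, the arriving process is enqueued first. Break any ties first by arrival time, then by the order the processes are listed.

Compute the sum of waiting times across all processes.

Timeline: | P0 0-6 | P1 6-9 | P2 9-12 | P0 12-15 | P3 15-18 | P1 18-21 | P4 21-24 | P2 24-25 | P5 25-26 | P0 26-29 | P3 29-30 | P1 30-32 | P4 32-34 | P0 34-37 |
Completion: P0=37  P1=32  P2=25  P3=30  P4=34  P5=26
Waiting = turnaround − burst: P0=22, P1=18, P2=15, P3=19, P4=19, P5=10
Total waiting = 22 + 18 + 15 + 19 + 19 + 10 = 103

103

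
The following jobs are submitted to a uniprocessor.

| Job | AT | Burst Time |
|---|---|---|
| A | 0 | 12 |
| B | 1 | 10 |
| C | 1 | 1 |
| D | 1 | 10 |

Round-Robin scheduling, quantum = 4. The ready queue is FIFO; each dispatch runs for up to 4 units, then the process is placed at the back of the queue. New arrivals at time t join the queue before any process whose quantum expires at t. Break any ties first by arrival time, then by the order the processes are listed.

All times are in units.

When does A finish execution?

Schedule: | A 0-4 | B 4-8 | C 8-9 | D 9-13 | A 13-17 | B 17-21 | D 21-25 | A 25-29 | B 29-31 | D 31-33 |
Completion: A=29  B=31  C=9  D=33

29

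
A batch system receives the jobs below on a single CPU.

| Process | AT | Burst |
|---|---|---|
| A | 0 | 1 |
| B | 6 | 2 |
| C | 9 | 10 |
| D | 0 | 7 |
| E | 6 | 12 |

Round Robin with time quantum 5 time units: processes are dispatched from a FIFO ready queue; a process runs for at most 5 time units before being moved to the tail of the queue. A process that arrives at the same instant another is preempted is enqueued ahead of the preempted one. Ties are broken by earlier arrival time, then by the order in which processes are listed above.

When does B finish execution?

Schedule: | A 0-1 | D 1-6 | B 6-8 | E 8-13 | D 13-15 | C 15-20 | E 20-25 | C 25-30 | E 30-32 |
Completion: A=1  B=8  C=30  D=15  E=32
Turnaround (C−A): A=1  B=2  C=21  D=15  E=26

8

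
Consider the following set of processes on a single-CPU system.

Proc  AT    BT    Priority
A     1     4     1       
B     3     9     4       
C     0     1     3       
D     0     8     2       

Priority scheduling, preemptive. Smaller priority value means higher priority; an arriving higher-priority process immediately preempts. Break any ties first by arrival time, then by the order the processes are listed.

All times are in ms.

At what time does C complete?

13

Gantt: | D 0-1 | A 1-5 | D 5-12 | C 12-13 | B 13-22 |
Completion: A=5  B=22  C=13  D=12
Turnaround (C−A): A=4  B=19  C=13  D=12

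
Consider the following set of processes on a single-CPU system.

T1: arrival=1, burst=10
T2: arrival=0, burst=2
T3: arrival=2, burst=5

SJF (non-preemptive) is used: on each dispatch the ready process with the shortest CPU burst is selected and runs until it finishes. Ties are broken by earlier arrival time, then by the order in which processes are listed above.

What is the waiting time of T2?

Schedule: | T2 0-2 | T3 2-7 | T1 7-17 |
Completion: T1=17  T2=2  T3=7
Turnaround (C−A): T1=16  T2=2  T3=5
Waiting(T2) = turnaround − burst = 2 − 2 = 0

0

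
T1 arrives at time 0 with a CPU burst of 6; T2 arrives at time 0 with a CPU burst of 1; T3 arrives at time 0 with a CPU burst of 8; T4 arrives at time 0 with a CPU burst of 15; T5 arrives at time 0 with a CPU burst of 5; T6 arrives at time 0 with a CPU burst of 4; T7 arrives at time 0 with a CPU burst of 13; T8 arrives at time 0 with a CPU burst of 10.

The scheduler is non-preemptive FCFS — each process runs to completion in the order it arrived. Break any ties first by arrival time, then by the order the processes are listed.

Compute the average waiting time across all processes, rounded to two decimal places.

Timeline: | T1 0-6 | T2 6-7 | T3 7-15 | T4 15-30 | T5 30-35 | T6 35-39 | T7 39-52 | T8 52-62 |
Completion: T1=6  T2=7  T3=15  T4=30  T5=35  T6=39  T7=52  T8=62
Turnaround (C−A): T1=6  T2=7  T3=15  T4=30  T5=35  T6=39  T7=52  T8=62
Waiting times: T1=0, T2=6, T3=7, T4=15, T5=30, T6=35, T7=39, T8=52
Average waiting = (0+6+7+15+30+35+39+52) / 8 = 184/8 = 23.00

23.00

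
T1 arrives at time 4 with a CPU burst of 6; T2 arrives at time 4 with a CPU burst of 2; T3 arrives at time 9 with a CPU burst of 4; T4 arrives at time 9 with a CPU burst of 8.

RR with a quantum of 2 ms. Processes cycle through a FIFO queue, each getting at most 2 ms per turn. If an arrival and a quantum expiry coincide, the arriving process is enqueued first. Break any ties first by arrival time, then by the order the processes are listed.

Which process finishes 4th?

T4

Gantt: | idle 0-4 | T1 4-6 | T2 6-8 | T1 8-10 | T3 10-12 | T4 12-14 | T1 14-16 | T3 16-18 | T4 18-24 |
Completion: T1=16  T2=8  T3=18  T4=24
Finish order: T2 → T1 → T3 → T4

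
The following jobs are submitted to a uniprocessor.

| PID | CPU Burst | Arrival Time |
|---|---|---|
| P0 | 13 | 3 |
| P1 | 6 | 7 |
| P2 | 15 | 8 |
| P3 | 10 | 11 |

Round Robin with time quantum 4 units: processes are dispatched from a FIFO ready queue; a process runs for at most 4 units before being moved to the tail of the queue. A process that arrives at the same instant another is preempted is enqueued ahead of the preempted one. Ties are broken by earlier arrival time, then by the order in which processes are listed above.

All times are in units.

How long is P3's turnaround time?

33

Schedule: | idle 0-3 | P0 3-7 | P1 7-11 | P0 11-15 | P2 15-19 | P3 19-23 | P1 23-25 | P0 25-29 | P2 29-33 | P3 33-37 | P0 37-38 | P2 38-42 | P3 42-44 | P2 44-47 |
Completion: P0=38  P1=25  P2=47  P3=44
Turnaround (C−A): P0=35  P1=18  P2=39  P3=33
Turnaround(P3) = completion − arrival = 44 − 11 = 33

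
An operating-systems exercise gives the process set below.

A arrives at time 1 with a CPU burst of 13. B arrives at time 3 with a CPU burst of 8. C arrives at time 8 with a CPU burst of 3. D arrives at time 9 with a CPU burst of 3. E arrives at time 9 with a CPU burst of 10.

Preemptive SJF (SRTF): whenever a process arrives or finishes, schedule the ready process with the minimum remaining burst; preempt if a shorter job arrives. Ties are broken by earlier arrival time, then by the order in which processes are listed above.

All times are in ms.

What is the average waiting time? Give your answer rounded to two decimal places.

Timeline: | idle 0-1 | A 1-3 | B 3-11 | C 11-14 | D 14-17 | E 17-27 | A 27-38 |
Completion: A=38  B=11  C=14  D=17  E=27
Turnaround (C−A): A=37  B=8  C=6  D=8  E=18
Waiting times: A=24, B=0, C=3, D=5, E=8
Average waiting = (24+0+3+5+8) / 5 = 40/5 = 8.00

8.00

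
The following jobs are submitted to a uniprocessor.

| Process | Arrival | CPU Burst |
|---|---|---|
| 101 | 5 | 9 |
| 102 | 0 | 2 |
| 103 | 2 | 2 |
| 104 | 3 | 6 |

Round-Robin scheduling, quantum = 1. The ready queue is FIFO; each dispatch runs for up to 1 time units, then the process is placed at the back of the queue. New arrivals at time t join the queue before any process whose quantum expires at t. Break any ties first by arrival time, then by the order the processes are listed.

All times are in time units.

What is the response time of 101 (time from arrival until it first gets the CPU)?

Schedule: | 102 0-2 | 103 2-3 | 104 3-4 | 103 4-5 | 104 5-6 | 101 6-7 | 104 7-8 | 101 8-9 | 104 9-10 | 101 10-11 | 104 11-12 | 101 12-13 | 104 13-14 | 101 14-19 |
Completion: 101=19  102=2  103=5  104=14
Response(101) = first start − arrival = 6 − 5 = 1

1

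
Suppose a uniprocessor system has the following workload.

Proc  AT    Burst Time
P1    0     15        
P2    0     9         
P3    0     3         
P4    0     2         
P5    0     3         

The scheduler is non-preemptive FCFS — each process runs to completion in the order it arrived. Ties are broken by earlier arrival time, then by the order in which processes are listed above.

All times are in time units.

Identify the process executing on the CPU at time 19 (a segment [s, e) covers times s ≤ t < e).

P2

Gantt: | P1 0-15 | P2 15-24 | P3 24-27 | P4 27-29 | P5 29-32 |
Completion: P1=15  P2=24  P3=27  P4=29  P5=32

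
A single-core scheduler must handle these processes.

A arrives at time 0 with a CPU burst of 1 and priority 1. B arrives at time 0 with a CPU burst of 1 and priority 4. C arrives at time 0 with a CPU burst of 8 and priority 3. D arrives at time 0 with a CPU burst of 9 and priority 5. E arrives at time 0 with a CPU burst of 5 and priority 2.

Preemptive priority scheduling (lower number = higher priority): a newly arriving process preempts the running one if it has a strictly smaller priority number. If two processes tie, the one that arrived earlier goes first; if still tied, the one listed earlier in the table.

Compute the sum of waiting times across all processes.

Schedule: | A 0-1 | E 1-6 | C 6-14 | B 14-15 | D 15-24 |
Completion: A=1  B=15  C=14  D=24  E=6
Waiting = turnaround − burst: A=0, B=14, C=6, D=15, E=1
Total waiting = 0 + 14 + 6 + 15 + 1 = 36

36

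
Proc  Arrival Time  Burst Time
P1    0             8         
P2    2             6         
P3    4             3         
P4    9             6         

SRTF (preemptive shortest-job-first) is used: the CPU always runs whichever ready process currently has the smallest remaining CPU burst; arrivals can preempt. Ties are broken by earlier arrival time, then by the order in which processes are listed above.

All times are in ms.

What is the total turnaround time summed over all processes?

Schedule: | P1 0-4 | P3 4-7 | P1 7-11 | P2 11-17 | P4 17-23 |
Completion: P1=11  P2=17  P3=7  P4=23
Turnaround = completion − arrival: P1=11, P2=15, P3=3, P4=14
Total turnaround = 11 + 15 + 3 + 14 = 43

43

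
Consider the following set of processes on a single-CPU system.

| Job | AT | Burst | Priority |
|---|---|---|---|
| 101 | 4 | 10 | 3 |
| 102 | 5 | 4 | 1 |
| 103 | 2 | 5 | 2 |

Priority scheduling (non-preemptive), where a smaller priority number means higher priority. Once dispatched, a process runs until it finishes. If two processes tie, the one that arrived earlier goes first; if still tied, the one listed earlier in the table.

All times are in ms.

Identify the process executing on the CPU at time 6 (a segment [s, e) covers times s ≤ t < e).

Schedule: | idle 0-2 | 103 2-7 | 102 7-11 | 101 11-21 |
Completion: 101=21  102=11  103=7
Turnaround (C−A): 101=17  102=6  103=5

103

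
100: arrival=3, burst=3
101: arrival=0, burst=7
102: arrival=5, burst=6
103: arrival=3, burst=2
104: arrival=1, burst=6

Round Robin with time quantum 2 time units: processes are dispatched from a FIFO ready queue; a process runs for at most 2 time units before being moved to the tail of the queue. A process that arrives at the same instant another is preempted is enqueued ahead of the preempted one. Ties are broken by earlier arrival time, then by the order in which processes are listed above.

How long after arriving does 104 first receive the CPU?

1

Schedule: | 101 0-2 | 104 2-4 | 101 4-6 | 100 6-8 | 103 8-10 | 104 10-12 | 102 12-14 | 101 14-16 | 100 16-17 | 104 17-19 | 102 19-21 | 101 21-22 | 102 22-24 |
Completion: 100=17  101=22  102=24  103=10  104=19
Turnaround (C−A): 100=14  101=22  102=19  103=7  104=18
Response(104) = first start − arrival = 2 − 1 = 1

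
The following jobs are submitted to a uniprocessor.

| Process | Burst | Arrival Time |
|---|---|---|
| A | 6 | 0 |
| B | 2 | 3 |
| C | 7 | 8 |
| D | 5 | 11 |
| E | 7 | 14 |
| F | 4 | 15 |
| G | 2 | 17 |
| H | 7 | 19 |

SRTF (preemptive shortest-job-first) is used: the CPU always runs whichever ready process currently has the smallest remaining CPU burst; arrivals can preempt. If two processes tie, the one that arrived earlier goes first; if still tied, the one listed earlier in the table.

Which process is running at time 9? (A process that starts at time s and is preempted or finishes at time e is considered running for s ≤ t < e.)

C

Gantt: | A 0-3 | B 3-5 | A 5-8 | C 8-15 | F 15-19 | G 19-21 | D 21-26 | E 26-33 | H 33-40 |
Completion: A=8  B=5  C=15  D=26  E=33  F=19  G=21  H=40
Turnaround (C−A): A=8  B=2  C=7  D=15  E=19  F=4  G=4  H=21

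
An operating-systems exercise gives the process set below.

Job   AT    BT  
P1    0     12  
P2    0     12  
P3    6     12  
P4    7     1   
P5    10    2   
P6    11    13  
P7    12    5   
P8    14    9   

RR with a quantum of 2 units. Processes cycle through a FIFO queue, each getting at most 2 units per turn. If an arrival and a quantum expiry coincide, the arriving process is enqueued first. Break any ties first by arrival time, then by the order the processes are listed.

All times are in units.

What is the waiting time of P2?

Timeline: | P1 0-2 | P2 2-4 | P1 4-6 | P2 6-8 | P3 8-10 | P1 10-12 | P4 12-13 | P2 13-15 | P5 15-17 | P3 17-19 | P6 19-21 | P7 21-23 | P1 23-25 | P8 25-27 | P2 27-29 | P3 29-31 | P6 31-33 | P7 33-35 | P1 35-37 | P8 37-39 | P2 39-41 | P3 41-43 | P6 43-45 | P7 45-46 | P1 46-48 | P8 48-50 | P2 50-52 | P3 52-54 | P6 54-56 | P8 56-58 | P3 58-60 | P6 60-62 | P8 62-63 | P6 63-66 |
Completion: P1=48  P2=52  P3=60  P4=13  P5=17  P6=66  P7=46  P8=63
Waiting(P2) = turnaround − burst = 52 − 12 = 40

40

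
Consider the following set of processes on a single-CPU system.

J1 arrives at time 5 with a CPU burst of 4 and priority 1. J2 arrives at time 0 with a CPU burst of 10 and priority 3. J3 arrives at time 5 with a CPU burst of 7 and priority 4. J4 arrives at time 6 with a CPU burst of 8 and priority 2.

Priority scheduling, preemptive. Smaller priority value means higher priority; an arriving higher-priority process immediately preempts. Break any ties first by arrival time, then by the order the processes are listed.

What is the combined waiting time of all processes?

32

Schedule: | J2 0-5 | J1 5-9 | J4 9-17 | J2 17-22 | J3 22-29 |
Completion: J1=9  J2=22  J3=29  J4=17
Turnaround (C−A): J1=4  J2=22  J3=24  J4=11
Waiting = turnaround − burst: J1=0, J2=12, J3=17, J4=3
Total waiting = 0 + 12 + 17 + 3 = 32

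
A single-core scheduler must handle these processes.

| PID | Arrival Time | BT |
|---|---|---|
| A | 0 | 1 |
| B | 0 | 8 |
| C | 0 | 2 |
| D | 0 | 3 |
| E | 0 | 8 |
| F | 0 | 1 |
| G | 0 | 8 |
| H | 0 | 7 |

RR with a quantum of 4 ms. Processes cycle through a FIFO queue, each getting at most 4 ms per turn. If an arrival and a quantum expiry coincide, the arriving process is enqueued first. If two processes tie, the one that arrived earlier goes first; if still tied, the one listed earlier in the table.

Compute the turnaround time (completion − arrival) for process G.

35

Schedule: | A 0-1 | B 1-5 | C 5-7 | D 7-10 | E 10-14 | F 14-15 | G 15-19 | H 19-23 | B 23-27 | E 27-31 | G 31-35 | H 35-38 |
Completion: A=1  B=27  C=7  D=10  E=31  F=15  G=35  H=38
Turnaround (C−A): A=1  B=27  C=7  D=10  E=31  F=15  G=35  H=38
Turnaround(G) = completion − arrival = 35 − 0 = 35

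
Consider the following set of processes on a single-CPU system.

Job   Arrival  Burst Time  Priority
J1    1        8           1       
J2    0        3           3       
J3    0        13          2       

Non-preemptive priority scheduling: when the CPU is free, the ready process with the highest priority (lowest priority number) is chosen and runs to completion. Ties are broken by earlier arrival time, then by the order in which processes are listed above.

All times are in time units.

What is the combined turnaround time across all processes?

Gantt: | J3 0-13 | J1 13-21 | J2 21-24 |
Completion: J1=21  J2=24  J3=13
Turnaround (C−A): J1=20  J2=24  J3=13
Turnaround = completion − arrival: J1=20, J2=24, J3=13
Total turnaround = 20 + 24 + 13 = 57

57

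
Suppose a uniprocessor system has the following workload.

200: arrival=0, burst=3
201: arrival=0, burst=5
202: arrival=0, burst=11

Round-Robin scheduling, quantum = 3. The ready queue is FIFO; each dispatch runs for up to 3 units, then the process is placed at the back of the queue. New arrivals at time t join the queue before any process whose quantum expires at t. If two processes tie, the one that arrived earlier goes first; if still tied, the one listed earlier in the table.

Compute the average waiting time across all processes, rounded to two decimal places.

4.67

Gantt: | 200 0-3 | 201 3-6 | 202 6-9 | 201 9-11 | 202 11-19 |
Completion: 200=3  201=11  202=19
Turnaround (C−A): 200=3  201=11  202=19
Waiting times: 200=0, 201=6, 202=8
Average waiting = (0+6+8) / 3 = 14/3 = 4.67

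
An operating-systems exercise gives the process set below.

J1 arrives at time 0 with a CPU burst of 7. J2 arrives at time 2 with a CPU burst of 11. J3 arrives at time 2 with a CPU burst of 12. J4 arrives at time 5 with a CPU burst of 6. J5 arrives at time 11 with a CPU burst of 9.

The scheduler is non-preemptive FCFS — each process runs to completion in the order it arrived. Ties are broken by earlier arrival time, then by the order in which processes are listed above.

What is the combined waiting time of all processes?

Gantt: | J1 0-7 | J2 7-18 | J3 18-30 | J4 30-36 | J5 36-45 |
Completion: J1=7  J2=18  J3=30  J4=36  J5=45
Waiting = turnaround − burst: J1=0, J2=5, J3=16, J4=25, J5=25
Total waiting = 0 + 5 + 16 + 25 + 25 = 71

71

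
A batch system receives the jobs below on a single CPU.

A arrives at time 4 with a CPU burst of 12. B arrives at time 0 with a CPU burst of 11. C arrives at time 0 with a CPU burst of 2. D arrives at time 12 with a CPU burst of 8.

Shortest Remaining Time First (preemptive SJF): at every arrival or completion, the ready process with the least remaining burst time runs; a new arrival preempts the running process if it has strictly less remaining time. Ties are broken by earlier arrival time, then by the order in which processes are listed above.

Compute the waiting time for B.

2

Schedule: | C 0-2 | B 2-13 | D 13-21 | A 21-33 |
Completion: A=33  B=13  C=2  D=21
Turnaround (C−A): A=29  B=13  C=2  D=9
Waiting(B) = turnaround − burst = 13 − 11 = 2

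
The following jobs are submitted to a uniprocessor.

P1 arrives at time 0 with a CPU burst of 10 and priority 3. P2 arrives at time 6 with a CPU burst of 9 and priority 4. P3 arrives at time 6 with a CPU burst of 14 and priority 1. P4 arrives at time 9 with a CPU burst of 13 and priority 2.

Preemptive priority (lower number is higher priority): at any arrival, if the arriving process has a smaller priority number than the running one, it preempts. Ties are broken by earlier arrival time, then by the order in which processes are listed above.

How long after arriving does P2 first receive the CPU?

Schedule: | P1 0-6 | P3 6-20 | P4 20-33 | P1 33-37 | P2 37-46 |
Completion: P1=37  P2=46  P3=20  P4=33
Turnaround (C−A): P1=37  P2=40  P3=14  P4=24
Response(P2) = first start − arrival = 37 − 6 = 31

31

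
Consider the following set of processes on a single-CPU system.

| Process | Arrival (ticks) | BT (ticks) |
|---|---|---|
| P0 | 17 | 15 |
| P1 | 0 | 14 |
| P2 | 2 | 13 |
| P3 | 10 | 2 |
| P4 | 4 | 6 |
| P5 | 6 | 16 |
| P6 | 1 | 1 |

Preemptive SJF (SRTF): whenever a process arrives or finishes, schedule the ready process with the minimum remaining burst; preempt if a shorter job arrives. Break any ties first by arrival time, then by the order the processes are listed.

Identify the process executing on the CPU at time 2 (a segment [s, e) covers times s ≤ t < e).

Gantt: | P1 0-1 | P6 1-2 | P1 2-4 | P4 4-10 | P3 10-12 | P1 12-23 | P2 23-36 | P0 36-51 | P5 51-67 |
Completion: P0=51  P1=23  P2=36  P3=12  P4=10  P5=67  P6=2

P1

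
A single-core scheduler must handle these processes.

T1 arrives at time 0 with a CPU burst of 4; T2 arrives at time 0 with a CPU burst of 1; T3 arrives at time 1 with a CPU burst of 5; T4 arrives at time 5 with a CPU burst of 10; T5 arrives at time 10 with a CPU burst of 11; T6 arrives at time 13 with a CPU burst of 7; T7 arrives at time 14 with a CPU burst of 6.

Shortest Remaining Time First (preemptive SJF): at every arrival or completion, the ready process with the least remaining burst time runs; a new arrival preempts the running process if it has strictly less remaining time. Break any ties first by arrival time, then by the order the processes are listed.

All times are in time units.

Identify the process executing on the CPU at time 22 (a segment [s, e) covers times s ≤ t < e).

Gantt: | T2 0-1 | T1 1-5 | T3 5-10 | T4 10-20 | T7 20-26 | T6 26-33 | T5 33-44 |
Completion: T1=5  T2=1  T3=10  T4=20  T5=44  T6=33  T7=26
Turnaround (C−A): T1=5  T2=1  T3=9  T4=15  T5=34  T6=20  T7=12

T7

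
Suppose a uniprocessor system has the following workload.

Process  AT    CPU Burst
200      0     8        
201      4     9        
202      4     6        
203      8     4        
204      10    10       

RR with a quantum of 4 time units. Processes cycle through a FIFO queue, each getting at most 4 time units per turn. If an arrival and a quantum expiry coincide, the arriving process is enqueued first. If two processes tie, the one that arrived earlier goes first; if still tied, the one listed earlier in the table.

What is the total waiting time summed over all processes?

Schedule: | 200 0-4 | 201 4-8 | 202 8-12 | 200 12-16 | 203 16-20 | 201 20-24 | 204 24-28 | 202 28-30 | 201 30-31 | 204 31-37 |
Completion: 200=16  201=31  202=30  203=20  204=37
Turnaround (C−A): 200=16  201=27  202=26  203=12  204=27
Waiting = turnaround − burst: 200=8, 201=18, 202=20, 203=8, 204=17
Total waiting = 8 + 18 + 20 + 8 + 17 = 71

71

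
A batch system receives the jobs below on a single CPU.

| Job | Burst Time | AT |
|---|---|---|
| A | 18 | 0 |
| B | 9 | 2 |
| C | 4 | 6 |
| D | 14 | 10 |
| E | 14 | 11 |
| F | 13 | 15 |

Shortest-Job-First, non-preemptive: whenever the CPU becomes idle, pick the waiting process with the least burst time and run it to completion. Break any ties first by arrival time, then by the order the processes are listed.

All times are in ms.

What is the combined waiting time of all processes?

Timeline: | A 0-18 | C 18-22 | B 22-31 | F 31-44 | D 44-58 | E 58-72 |
Completion: A=18  B=31  C=22  D=58  E=72  F=44
Waiting = turnaround − burst: A=0, B=20, C=12, D=34, E=47, F=16
Total waiting = 0 + 20 + 12 + 34 + 47 + 16 = 129

129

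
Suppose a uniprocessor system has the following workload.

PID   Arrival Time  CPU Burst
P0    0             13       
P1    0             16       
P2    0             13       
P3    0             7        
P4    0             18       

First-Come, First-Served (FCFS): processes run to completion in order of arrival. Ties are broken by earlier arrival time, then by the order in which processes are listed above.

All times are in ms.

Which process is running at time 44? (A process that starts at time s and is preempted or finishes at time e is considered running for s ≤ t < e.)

P3

Gantt: | P0 0-13 | P1 13-29 | P2 29-42 | P3 42-49 | P4 49-67 |
Completion: P0=13  P1=29  P2=42  P3=49  P4=67
Turnaround (C−A): P0=13  P1=29  P2=42  P3=49  P4=67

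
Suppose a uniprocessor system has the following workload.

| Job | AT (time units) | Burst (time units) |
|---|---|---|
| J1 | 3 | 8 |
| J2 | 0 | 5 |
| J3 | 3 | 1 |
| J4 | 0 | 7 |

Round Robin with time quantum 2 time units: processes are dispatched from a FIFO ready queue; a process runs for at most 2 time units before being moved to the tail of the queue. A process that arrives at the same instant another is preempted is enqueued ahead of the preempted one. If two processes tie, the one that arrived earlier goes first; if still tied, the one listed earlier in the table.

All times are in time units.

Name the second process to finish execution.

J2

Gantt: | J2 0-2 | J4 2-4 | J2 4-6 | J1 6-8 | J3 8-9 | J4 9-11 | J2 11-12 | J1 12-14 | J4 14-16 | J1 16-18 | J4 18-19 | J1 19-21 |
Completion: J1=21  J2=12  J3=9  J4=19
Turnaround (C−A): J1=18  J2=12  J3=6  J4=19
Finish order: J3 → J2 → J4 → J1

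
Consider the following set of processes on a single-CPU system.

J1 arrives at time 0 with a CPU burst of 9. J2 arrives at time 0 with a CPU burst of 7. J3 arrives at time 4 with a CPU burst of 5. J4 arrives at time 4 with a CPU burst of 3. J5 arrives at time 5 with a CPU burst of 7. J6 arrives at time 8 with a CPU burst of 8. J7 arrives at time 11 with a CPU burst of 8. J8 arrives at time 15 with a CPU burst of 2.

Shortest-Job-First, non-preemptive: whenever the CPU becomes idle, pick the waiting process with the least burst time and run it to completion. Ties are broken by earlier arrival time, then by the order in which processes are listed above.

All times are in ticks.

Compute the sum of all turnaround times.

Gantt: | J2 0-7 | J4 7-10 | J3 10-15 | J8 15-17 | J5 17-24 | J6 24-32 | J7 32-40 | J1 40-49 |
Completion: J1=49  J2=7  J3=15  J4=10  J5=24  J6=32  J7=40  J8=17
Turnaround = completion − arrival: J1=49, J2=7, J3=11, J4=6, J5=19, J6=24, J7=29, J8=2
Total turnaround = 49 + 7 + 11 + 6 + 19 + 24 + 29 + 2 = 147

147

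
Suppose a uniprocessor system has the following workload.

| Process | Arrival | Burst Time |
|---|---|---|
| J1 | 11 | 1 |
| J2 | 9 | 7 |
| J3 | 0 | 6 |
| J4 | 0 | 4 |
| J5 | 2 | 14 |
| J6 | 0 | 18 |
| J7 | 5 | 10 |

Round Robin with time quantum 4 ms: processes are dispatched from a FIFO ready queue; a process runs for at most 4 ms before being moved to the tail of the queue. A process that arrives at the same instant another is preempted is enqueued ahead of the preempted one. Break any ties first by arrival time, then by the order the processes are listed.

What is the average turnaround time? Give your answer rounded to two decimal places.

Gantt: | J3 0-4 | J4 4-8 | J6 8-12 | J5 12-16 | J3 16-18 | J7 18-22 | J2 22-26 | J1 26-27 | J6 27-31 | J5 31-35 | J7 35-39 | J2 39-42 | J6 42-46 | J5 46-50 | J7 50-52 | J6 52-56 | J5 56-58 | J6 58-60 |
Completion: J1=27  J2=42  J3=18  J4=8  J5=58  J6=60  J7=52
Turnaround (C−A): J1=16  J2=33  J3=18  J4=8  J5=56  J6=60  J7=47
Turnaround times: J1=16, J2=33, J3=18, J4=8, J5=56, J6=60, J7=47
Average turnaround = (16+33+18+8+56+60+47) / 7 = 238/7 = 34.00

34.00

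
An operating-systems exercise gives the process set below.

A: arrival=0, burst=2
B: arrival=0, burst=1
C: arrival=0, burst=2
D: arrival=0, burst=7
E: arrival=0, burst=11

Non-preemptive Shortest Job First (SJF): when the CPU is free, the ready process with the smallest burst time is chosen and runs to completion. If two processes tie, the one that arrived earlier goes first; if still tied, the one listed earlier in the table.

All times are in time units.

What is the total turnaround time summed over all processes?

44

Timeline: | B 0-1 | A 1-3 | C 3-5 | D 5-12 | E 12-23 |
Completion: A=3  B=1  C=5  D=12  E=23
Turnaround (C−A): A=3  B=1  C=5  D=12  E=23
Turnaround = completion − arrival: A=3, B=1, C=5, D=12, E=23
Total turnaround = 3 + 1 + 5 + 12 + 23 = 44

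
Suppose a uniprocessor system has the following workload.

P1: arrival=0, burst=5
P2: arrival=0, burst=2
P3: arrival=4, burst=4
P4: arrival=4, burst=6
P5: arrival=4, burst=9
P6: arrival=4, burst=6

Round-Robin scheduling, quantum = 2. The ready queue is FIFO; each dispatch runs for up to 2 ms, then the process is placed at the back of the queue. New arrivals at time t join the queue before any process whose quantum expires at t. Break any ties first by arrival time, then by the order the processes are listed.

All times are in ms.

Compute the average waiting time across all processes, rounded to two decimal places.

Timeline: | P1 0-2 | P2 2-4 | P1 4-6 | P3 6-8 | P4 8-10 | P5 10-12 | P6 12-14 | P1 14-15 | P3 15-17 | P4 17-19 | P5 19-21 | P6 21-23 | P4 23-25 | P5 25-27 | P6 27-29 | P5 29-32 |
Completion: P1=15  P2=4  P3=17  P4=25  P5=32  P6=29
Waiting times: P1=10, P2=2, P3=9, P4=15, P5=19, P6=19
Average waiting = (10+2+9+15+19+19) / 6 = 74/6 = 12.33

12.33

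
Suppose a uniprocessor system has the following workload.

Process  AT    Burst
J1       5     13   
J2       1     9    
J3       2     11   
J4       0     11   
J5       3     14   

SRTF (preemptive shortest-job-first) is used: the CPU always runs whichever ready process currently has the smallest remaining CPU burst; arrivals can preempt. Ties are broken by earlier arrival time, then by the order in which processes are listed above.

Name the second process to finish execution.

J4

Gantt: | J4 0-1 | J2 1-10 | J4 10-20 | J3 20-31 | J1 31-44 | J5 44-58 |
Completion: J1=44  J2=10  J3=31  J4=20  J5=58
Turnaround (C−A): J1=39  J2=9  J3=29  J4=20  J5=55
Finish order: J2 → J4 → J3 → J1 → J5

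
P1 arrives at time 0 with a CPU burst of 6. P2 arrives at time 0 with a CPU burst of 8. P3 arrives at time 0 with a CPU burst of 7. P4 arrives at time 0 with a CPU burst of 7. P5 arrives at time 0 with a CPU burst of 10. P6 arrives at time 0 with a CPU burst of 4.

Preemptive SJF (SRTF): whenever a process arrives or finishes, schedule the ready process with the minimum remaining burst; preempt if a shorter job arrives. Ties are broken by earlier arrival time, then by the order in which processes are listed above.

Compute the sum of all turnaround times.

129

Gantt: | P6 0-4 | P1 4-10 | P3 10-17 | P4 17-24 | P2 24-32 | P5 32-42 |
Completion: P1=10  P2=32  P3=17  P4=24  P5=42  P6=4
Turnaround = completion − arrival: P1=10, P2=32, P3=17, P4=24, P5=42, P6=4
Total turnaround = 10 + 32 + 17 + 24 + 42 + 4 = 129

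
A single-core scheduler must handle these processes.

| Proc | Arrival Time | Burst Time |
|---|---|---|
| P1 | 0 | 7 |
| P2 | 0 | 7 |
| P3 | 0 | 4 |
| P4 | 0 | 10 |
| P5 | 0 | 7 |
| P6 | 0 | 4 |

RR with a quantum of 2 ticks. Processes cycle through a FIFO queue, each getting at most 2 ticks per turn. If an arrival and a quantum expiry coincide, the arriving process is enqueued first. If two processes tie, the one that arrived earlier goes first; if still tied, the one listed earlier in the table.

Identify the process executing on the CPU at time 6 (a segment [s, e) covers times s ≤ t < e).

Schedule: | P1 0-2 | P2 2-4 | P3 4-6 | P4 6-8 | P5 8-10 | P6 10-12 | P1 12-14 | P2 14-16 | P3 16-18 | P4 18-20 | P5 20-22 | P6 22-24 | P1 24-26 | P2 26-28 | P4 28-30 | P5 30-32 | P1 32-33 | P2 33-34 | P4 34-36 | P5 36-37 | P4 37-39 |
Completion: P1=33  P2=34  P3=18  P4=39  P5=37  P6=24

P4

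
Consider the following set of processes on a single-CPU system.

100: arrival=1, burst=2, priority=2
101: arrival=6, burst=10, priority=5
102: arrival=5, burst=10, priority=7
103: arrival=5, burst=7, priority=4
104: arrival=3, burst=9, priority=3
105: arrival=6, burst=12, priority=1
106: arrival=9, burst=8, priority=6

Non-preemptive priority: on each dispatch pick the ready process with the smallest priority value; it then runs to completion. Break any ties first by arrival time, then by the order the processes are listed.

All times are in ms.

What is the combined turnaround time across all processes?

184

Timeline: | idle 0-1 | 100 1-3 | 104 3-12 | 105 12-24 | 103 24-31 | 101 31-41 | 106 41-49 | 102 49-59 |
Completion: 100=3  101=41  102=59  103=31  104=12  105=24  106=49
Turnaround (C−A): 100=2  101=35  102=54  103=26  104=9  105=18  106=40
Turnaround = completion − arrival: 100=2, 101=35, 102=54, 103=26, 104=9, 105=18, 106=40
Total turnaround = 2 + 35 + 54 + 26 + 9 + 18 + 40 = 184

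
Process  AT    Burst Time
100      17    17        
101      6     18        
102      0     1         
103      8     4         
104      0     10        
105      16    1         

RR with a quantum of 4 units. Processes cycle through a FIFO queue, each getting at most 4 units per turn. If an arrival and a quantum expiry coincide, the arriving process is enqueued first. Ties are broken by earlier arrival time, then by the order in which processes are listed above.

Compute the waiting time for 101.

Gantt: | 102 0-1 | 104 1-9 | 101 9-13 | 103 13-17 | 104 17-19 | 101 19-23 | 105 23-24 | 100 24-28 | 101 28-32 | 100 32-36 | 101 36-40 | 100 40-44 | 101 44-46 | 100 46-51 |
Completion: 100=51  101=46  102=1  103=17  104=19  105=24
Waiting(101) = turnaround − burst = 40 − 18 = 22

22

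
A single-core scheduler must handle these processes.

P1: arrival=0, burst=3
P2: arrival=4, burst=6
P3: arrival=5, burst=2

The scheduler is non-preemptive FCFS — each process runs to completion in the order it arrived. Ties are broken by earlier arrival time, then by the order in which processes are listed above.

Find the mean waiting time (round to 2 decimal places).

1.67

Timeline: | P1 0-3 | idle 3-4 | P2 4-10 | P3 10-12 |
Completion: P1=3  P2=10  P3=12
Waiting times: P1=0, P2=0, P3=5
Average waiting = (0+0+5) / 3 = 5/3 = 1.67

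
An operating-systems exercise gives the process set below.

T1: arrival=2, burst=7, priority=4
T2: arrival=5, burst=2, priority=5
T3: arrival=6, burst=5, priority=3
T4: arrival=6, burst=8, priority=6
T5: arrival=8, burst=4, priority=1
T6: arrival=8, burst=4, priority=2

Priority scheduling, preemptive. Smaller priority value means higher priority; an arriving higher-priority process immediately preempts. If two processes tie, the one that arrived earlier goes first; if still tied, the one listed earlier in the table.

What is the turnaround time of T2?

19

Schedule: | idle 0-2 | T1 2-6 | T3 6-8 | T5 8-12 | T6 12-16 | T3 16-19 | T1 19-22 | T2 22-24 | T4 24-32 |
Completion: T1=22  T2=24  T3=19  T4=32  T5=12  T6=16
Turnaround (C−A): T1=20  T2=19  T3=13  T4=26  T5=4  T6=8
Turnaround(T2) = completion − arrival = 24 − 5 = 19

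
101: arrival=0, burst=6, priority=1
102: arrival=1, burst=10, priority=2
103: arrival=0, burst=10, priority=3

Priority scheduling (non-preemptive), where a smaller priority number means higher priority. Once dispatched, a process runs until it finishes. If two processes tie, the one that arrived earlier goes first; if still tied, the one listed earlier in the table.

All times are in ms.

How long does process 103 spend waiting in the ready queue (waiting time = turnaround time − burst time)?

Gantt: | 101 0-6 | 102 6-16 | 103 16-26 |
Completion: 101=6  102=16  103=26
Turnaround (C−A): 101=6  102=15  103=26
Waiting(103) = turnaround − burst = 26 − 10 = 16

16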